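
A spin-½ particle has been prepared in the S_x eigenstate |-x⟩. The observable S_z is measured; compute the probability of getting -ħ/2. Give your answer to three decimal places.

In the S_z basis, |-x⟩ = (|+z⟩ - |-z⟩)/√2 and |-z⟩ = |-z⟩.
|⟨-z|-x⟩|² = 1/2.

0.500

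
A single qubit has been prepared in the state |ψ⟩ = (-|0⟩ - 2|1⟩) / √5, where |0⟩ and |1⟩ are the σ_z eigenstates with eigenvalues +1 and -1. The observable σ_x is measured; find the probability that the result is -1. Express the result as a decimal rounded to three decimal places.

0.100

|-x⟩ = (|0⟩ - |1⟩)/√2, so ⟨-x|ψ⟩ = (1) / (√2·√5).
P = |1|² / 10 = 1/10.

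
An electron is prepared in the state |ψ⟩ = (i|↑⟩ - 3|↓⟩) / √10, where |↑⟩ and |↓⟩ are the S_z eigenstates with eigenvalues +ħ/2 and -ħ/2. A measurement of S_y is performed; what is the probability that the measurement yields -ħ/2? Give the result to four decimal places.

|-y⟩ = (|↑⟩ - i|↓⟩)/√2, so ⟨-y|ψ⟩ = (-2i) / (√2·√10).
P = |-2i|² / 20 = 4/20.

0.2000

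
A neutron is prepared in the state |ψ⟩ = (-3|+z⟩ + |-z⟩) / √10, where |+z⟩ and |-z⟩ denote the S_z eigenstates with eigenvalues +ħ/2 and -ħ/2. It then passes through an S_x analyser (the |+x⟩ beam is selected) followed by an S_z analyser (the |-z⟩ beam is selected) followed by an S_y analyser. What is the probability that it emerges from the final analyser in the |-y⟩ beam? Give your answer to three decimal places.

0.050

First analyser (S_x): P(|+x⟩) = |⟨+x|ψ⟩|² = 4/20.
After stage 1 the state is |+x⟩; P(|-z⟩) = |⟨-z|+x⟩|² = 1/2.
After stage 2 the state is |-z⟩; P(|-y⟩) = |⟨-y|-z⟩|² = 1/2.
Joint probability = 4/20 × 1/2 × 1/2 = 0.050.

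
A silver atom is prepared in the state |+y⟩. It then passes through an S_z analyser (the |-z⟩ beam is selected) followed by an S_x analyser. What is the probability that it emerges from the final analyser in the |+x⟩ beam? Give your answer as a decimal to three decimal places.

First analyser (S_z): from |+y⟩, P(|-z⟩) = 1/2.
After stage 1 the state is |-z⟩; P(|+x⟩) = |⟨+x|-z⟩|² = 1/2.
Joint probability = 1/2 × 1/2 = 0.250.

0.250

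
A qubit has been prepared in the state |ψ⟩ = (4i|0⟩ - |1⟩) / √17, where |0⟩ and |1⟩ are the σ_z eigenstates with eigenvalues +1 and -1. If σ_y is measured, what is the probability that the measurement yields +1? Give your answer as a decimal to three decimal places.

0.735

|+y⟩ = (|0⟩ + i|1⟩)/√2, so ⟨+y|ψ⟩ = (5i) / (√2·√17).
P = |5i|² / 34 = 25/34.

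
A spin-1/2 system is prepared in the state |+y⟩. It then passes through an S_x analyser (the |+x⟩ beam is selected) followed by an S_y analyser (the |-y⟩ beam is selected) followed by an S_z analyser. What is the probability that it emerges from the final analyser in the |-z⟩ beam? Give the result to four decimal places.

0.1250

First analyser (S_x): from |+y⟩, P(|+x⟩) = 1/2.
After stage 1 the state is |+x⟩; P(|-y⟩) = |⟨-y|+x⟩|² = 1/2.
After stage 2 the state is |-y⟩; P(|-z⟩) = |⟨-z|-y⟩|² = 1/2.
Joint probability = 1/2 × 1/2 × 1/2 = 0.1250.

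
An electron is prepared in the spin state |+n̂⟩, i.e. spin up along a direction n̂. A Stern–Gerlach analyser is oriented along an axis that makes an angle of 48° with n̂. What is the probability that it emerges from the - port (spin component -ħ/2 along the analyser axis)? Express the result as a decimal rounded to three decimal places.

0.165

For spin-½, the probability of finding spin-up along an axis at angle θ to the initial spin direction is cos²(θ/2); spin-down is sin²(θ/2).
θ = 48°, so P = sin²(24°) ≈ 0.165.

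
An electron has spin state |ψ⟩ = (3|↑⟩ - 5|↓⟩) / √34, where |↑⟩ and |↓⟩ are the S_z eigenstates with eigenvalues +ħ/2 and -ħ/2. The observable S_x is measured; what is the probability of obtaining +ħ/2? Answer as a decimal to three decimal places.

0.059

|+x⟩ = (|↑⟩ + |↓⟩)/√2, so ⟨+x|ψ⟩ = (-2) / (√2·√34).
P = |-2|² / 68 = 4/68.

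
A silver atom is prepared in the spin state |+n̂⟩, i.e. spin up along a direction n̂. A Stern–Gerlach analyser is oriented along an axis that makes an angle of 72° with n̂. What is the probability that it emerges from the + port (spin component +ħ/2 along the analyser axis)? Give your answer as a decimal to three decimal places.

For spin-½, the probability of finding spin-up along an axis at angle θ to the initial spin direction is cos²(θ/2); spin-down is sin²(θ/2).
θ = 72°, so P = cos²(36°) ≈ 0.655.

0.655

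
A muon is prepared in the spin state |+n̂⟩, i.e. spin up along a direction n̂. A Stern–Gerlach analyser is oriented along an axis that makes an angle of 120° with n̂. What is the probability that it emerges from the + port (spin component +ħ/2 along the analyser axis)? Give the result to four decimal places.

For spin-½, the probability of finding spin-up along an axis at angle θ to the initial spin direction is cos²(θ/2); spin-down is sin²(θ/2).
θ = 120°, so P = cos²(60°) ≈ 0.2500.

0.2500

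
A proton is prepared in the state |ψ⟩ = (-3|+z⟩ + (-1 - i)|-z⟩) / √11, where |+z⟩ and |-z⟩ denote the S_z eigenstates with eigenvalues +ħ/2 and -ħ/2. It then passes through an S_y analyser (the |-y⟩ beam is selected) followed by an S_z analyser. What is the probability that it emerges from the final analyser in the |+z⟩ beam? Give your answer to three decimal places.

0.114

First analyser (S_y): P(|-y⟩) = |⟨-y|ψ⟩|² = 5/22.
After stage 1 the state is |-y⟩; P(|+z⟩) = |⟨+z|-y⟩|² = 1/2.
Joint probability = 5/22 × 1/2 = 0.114.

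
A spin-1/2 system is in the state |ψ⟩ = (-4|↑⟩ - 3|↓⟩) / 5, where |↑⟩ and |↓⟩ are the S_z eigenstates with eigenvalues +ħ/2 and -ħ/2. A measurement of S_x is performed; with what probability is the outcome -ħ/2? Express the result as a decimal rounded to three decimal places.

|-x⟩ = (|↑⟩ - |↓⟩)/√2, so ⟨-x|ψ⟩ = (-1) / (√2·5).
P = |-1|² / 50 = 1/50.

0.020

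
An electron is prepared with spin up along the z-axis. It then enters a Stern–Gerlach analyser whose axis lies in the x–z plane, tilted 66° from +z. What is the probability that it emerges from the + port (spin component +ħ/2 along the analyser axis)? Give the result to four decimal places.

For spin-½, the probability of finding spin-up along an axis at angle θ to the initial spin direction is cos²(θ/2); spin-down is sin²(θ/2).
θ = 66°, so P = cos²(33°) ≈ 0.7034.

0.7034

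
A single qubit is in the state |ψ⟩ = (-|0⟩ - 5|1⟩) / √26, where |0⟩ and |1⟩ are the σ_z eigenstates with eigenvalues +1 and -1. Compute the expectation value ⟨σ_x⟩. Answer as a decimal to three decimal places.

0.385

⟨σ_x⟩ = 2 Re(a* b)/(|a|²+|b|²) with a = -1, b = -5.
a* b = 5, so ⟨σ_x⟩ = 10/26.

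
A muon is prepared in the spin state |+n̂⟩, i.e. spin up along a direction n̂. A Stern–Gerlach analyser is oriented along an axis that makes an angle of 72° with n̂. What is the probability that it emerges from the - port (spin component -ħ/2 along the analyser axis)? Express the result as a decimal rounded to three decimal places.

For spin-½, the probability of finding spin-up along an axis at angle θ to the initial spin direction is cos²(θ/2); spin-down is sin²(θ/2).
θ = 72°, so P = sin²(36°) ≈ 0.345.

0.345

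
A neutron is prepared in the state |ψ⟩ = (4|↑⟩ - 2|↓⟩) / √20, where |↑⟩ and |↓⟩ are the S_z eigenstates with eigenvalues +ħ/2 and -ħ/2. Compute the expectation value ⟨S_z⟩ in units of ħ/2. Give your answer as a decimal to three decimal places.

⟨σ_z⟩ = |a|² - |b|² divided by |a|²+|b|², with a, b the |↑⟩, |↓⟩ amplitudes.
= (16 - 4)/20 = 12/20.
⟨S_z⟩ = (ħ/2)·⟨σ_z⟩.

0.600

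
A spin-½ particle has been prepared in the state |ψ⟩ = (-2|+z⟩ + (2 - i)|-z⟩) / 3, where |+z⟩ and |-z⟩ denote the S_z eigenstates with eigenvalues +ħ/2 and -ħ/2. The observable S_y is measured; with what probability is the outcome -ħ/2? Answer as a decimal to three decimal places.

|-y⟩ = (|+z⟩ - i|-z⟩)/√2, so ⟨-y|ψ⟩ = (-1 + 2i) / (√2·3).
P = |-1 + 2i|² / 18 = 5/18.

0.278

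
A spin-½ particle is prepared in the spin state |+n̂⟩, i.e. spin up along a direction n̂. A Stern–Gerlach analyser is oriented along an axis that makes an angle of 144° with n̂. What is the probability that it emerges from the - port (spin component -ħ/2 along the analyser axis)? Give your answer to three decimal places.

For spin-½, the probability of finding spin-up along an axis at angle θ to the initial spin direction is cos²(θ/2); spin-down is sin²(θ/2).
θ = 144°, so P = sin²(72°) ≈ 0.905.

0.905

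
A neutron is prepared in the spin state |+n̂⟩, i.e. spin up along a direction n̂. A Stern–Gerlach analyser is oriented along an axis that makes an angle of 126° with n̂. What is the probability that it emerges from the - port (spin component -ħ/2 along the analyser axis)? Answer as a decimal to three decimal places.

0.794

For spin-½, the probability of finding spin-up along an axis at angle θ to the initial spin direction is cos²(θ/2); spin-down is sin²(θ/2).
θ = 126°, so P = sin²(63°) ≈ 0.794.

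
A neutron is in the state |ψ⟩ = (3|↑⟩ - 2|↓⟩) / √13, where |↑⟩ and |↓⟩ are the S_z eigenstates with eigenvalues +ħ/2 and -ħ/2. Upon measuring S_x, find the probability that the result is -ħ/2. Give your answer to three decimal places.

0.962

|-x⟩ = (|↑⟩ - |↓⟩)/√2, so ⟨-x|ψ⟩ = (5) / (√2·√13).
P = |5|² / 26 = 25/26.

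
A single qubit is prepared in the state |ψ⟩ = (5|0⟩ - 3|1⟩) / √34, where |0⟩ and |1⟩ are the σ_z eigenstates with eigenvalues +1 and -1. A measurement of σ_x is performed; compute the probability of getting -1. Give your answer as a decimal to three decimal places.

|-x⟩ = (|0⟩ - |1⟩)/√2, so ⟨-x|ψ⟩ = (8) / (√2·√34).
P = |8|² / 68 = 64/68.

0.941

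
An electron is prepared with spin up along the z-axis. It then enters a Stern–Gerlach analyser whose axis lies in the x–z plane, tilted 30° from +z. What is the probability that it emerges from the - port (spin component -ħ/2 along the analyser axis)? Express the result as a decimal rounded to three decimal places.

For spin-½, the probability of finding spin-up along an axis at angle θ to the initial spin direction is cos²(θ/2); spin-down is sin²(θ/2).
θ = 30°, so P = sin²(15°) ≈ 0.067.

0.067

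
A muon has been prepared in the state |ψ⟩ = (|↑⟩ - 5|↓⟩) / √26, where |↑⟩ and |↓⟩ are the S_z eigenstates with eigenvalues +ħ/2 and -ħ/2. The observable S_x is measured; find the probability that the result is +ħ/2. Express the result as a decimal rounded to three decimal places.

|+x⟩ = (|↑⟩ + |↓⟩)/√2, so ⟨+x|ψ⟩ = (-4) / (√2·√26).
P = |-4|² / 52 = 16/52.

0.308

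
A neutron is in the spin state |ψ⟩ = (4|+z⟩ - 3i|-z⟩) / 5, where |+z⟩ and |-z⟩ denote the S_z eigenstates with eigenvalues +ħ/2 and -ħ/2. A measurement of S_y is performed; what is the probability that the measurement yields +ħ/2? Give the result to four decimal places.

0.0200

|+y⟩ = (|+z⟩ + i|-z⟩)/√2, so ⟨+y|ψ⟩ = (1) / (√2·5).
P = |1|² / 50 = 1/50.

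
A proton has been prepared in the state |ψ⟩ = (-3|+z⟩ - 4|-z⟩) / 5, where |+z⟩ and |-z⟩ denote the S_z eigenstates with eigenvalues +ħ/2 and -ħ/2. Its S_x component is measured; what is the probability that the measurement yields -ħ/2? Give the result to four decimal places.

|-x⟩ = (|+z⟩ - |-z⟩)/√2, so ⟨-x|ψ⟩ = (1) / (√2·5).
P = |1|² / 50 = 1/50.

0.0200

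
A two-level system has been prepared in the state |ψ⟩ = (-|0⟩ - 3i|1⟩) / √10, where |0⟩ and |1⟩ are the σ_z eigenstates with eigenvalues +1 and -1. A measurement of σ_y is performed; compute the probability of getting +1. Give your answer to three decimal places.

0.800

|+y⟩ = (|0⟩ + i|1⟩)/√2, so ⟨+y|ψ⟩ = (-4) / (√2·√10).
P = |-4|² / 20 = 16/20.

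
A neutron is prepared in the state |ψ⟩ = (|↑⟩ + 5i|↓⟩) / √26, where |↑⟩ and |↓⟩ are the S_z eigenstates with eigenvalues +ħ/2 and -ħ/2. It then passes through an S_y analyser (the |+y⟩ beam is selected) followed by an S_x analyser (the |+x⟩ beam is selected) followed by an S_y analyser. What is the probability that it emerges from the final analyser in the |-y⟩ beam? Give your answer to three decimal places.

0.173

First analyser (S_y): P(|+y⟩) = |⟨+y|ψ⟩|² = 36/52.
After stage 1 the state is |+y⟩; P(|+x⟩) = |⟨+x|+y⟩|² = 1/2.
After stage 2 the state is |+x⟩; P(|-y⟩) = |⟨-y|+x⟩|² = 1/2.
Joint probability = 36/52 × 1/2 × 1/2 = 0.173.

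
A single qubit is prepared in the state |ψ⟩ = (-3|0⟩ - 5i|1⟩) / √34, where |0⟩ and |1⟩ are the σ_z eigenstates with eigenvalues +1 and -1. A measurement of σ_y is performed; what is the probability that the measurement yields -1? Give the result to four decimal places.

|-y⟩ = (|0⟩ - i|1⟩)/√2, so ⟨-y|ψ⟩ = (2) / (√2·√34).
P = |2|² / 68 = 4/68.

0.0588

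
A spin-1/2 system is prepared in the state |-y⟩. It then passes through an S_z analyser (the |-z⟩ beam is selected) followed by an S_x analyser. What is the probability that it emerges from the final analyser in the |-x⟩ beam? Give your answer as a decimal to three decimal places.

First analyser (S_z): from |-y⟩, P(|-z⟩) = 1/2.
After stage 1 the state is |-z⟩; P(|-x⟩) = |⟨-x|-z⟩|² = 1/2.
Joint probability = 1/2 × 1/2 = 0.250.

0.250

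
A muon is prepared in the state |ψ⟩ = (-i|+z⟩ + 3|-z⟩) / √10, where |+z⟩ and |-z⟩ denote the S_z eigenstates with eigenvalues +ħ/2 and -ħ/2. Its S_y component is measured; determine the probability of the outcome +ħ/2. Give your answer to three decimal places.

0.800

|+y⟩ = (|+z⟩ + i|-z⟩)/√2, so ⟨+y|ψ⟩ = (-4i) / (√2·√10).
P = |-4i|² / 20 = 16/20.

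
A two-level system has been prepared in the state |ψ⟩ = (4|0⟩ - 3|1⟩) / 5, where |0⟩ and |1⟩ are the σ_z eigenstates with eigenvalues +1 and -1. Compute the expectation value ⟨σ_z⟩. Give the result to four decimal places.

⟨σ_z⟩ = |a|² - |b|² divided by |a|²+|b|², with a, b the |0⟩, |1⟩ amplitudes.
= (16 - 9)/25 = 7/25.

0.2800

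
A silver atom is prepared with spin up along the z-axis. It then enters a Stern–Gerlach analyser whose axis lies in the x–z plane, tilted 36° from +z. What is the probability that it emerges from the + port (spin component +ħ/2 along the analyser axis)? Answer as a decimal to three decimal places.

For spin-½, the probability of finding spin-up along an axis at angle θ to the initial spin direction is cos²(θ/2); spin-down is sin²(θ/2).
θ = 36°, so P = cos²(18°) ≈ 0.905.

0.905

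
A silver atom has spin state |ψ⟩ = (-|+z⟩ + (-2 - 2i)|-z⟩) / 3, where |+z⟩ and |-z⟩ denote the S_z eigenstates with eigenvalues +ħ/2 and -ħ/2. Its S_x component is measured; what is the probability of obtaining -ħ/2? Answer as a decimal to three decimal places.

0.278

|-x⟩ = (|+z⟩ - |-z⟩)/√2, so ⟨-x|ψ⟩ = (1 + 2i) / (√2·3).
P = |1 + 2i|² / 18 = 5/18.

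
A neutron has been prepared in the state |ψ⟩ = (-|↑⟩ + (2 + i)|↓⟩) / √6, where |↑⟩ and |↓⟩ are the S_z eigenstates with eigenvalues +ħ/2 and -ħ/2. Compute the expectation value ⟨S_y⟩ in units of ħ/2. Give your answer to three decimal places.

⟨σ_y⟩ = 2 Im(a* b)/(|a|²+|b|²) with a = -1, b = (2 + i).
a* b = (-2 - i), so ⟨σ_y⟩ = -2/6.
⟨S_y⟩ = (ħ/2)·⟨σ_y⟩.

-0.333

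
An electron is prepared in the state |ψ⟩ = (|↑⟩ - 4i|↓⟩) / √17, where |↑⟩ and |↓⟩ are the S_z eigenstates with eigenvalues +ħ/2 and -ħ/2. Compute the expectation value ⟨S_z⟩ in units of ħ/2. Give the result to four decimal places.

-0.8824

⟨σ_z⟩ = |a|² - |b|² divided by |a|²+|b|², with a, b the |↑⟩, |↓⟩ amplitudes.
= (1 - 16)/17 = -15/17.
⟨S_z⟩ = (ħ/2)·⟨σ_z⟩.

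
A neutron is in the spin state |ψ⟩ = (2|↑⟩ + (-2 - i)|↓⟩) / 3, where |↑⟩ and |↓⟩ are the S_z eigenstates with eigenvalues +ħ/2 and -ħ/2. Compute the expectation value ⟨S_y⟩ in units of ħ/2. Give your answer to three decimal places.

⟨σ_y⟩ = 2 Im(a* b)/(|a|²+|b|²) with a = 2, b = (-2 - i).
a* b = (-4 - 2i), so ⟨σ_y⟩ = -4/9.
⟨S_y⟩ = (ħ/2)·⟨σ_y⟩.

-0.444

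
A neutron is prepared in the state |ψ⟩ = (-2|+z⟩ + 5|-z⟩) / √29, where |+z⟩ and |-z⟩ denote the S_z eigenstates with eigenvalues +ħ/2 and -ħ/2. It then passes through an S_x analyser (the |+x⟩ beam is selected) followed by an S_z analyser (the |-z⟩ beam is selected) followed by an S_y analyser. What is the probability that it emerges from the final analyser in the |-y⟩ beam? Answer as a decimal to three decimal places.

First analyser (S_x): P(|+x⟩) = |⟨+x|ψ⟩|² = 9/58.
After stage 1 the state is |+x⟩; P(|-z⟩) = |⟨-z|+x⟩|² = 1/2.
After stage 2 the state is |-z⟩; P(|-y⟩) = |⟨-y|-z⟩|² = 1/2.
Joint probability = 9/58 × 1/2 × 1/2 = 0.039.

0.039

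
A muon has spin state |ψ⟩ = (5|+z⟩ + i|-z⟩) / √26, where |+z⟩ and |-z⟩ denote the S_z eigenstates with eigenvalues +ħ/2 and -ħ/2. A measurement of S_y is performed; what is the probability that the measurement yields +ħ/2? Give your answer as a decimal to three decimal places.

0.692

|+y⟩ = (|+z⟩ + i|-z⟩)/√2, so ⟨+y|ψ⟩ = (6) / (√2·√26).
P = |6|² / 52 = 36/52.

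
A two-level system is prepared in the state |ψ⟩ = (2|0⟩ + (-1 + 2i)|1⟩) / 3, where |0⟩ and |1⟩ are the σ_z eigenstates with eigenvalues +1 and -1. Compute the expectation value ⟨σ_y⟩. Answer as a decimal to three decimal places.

0.889

⟨σ_y⟩ = 2 Im(a* b)/(|a|²+|b|²) with a = 2, b = (-1 + 2i).
a* b = (-2 + 4i), so ⟨σ_y⟩ = 8/9.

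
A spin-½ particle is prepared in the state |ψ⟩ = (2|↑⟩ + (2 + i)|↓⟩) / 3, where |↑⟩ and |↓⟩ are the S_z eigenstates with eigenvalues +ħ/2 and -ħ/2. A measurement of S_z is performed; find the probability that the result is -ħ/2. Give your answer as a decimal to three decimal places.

The -ħ/2 outcome corresponds to |↓⟩. Its amplitude in |ψ⟩ is (2 + i)/3.
P = |2 + i|² / 9 = 5/9.

0.556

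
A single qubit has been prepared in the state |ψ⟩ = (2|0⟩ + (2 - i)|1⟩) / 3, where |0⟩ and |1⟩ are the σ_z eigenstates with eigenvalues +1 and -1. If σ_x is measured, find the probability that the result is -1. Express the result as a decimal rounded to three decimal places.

|-x⟩ = (|0⟩ - |1⟩)/√2, so ⟨-x|ψ⟩ = (i) / (√2·3).
P = |i|² / 18 = 1/18.

0.056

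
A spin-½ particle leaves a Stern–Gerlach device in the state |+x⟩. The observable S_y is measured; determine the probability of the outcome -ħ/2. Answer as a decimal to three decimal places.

0.500

In the S_z basis, |+x⟩ = (|+z⟩ + |-z⟩)/√2 and |-y⟩ = (|+z⟩ - i|-z⟩)/√2.
|⟨-y|+x⟩|² = 1/2.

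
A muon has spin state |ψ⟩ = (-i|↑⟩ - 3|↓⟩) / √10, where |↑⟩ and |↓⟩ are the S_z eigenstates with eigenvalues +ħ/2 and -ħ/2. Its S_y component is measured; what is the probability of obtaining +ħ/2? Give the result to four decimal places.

0.2000

|+y⟩ = (|↑⟩ + i|↓⟩)/√2, so ⟨+y|ψ⟩ = (2i) / (√2·√10).
P = |2i|² / 20 = 4/20.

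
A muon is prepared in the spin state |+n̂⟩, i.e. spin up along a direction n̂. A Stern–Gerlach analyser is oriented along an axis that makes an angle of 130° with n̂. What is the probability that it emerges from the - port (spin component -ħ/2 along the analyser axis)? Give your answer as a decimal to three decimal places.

0.821

For spin-½, the probability of finding spin-up along an axis at angle θ to the initial spin direction is cos²(θ/2); spin-down is sin²(θ/2).
θ = 130°, so P = sin²(65°) ≈ 0.821.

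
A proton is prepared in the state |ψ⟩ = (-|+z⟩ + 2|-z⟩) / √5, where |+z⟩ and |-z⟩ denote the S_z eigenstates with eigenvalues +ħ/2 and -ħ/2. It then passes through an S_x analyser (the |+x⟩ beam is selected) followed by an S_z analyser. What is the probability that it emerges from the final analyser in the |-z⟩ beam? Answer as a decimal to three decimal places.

0.050

First analyser (S_x): P(|+x⟩) = |⟨+x|ψ⟩|² = 1/10.
After stage 1 the state is |+x⟩; P(|-z⟩) = |⟨-z|+x⟩|² = 1/2.
Joint probability = 1/10 × 1/2 = 0.050.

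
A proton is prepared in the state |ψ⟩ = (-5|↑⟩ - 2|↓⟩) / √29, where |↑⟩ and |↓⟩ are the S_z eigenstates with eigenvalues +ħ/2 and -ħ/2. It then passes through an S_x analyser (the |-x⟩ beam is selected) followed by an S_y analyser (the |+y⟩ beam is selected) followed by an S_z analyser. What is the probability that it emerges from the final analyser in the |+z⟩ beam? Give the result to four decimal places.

0.0388

First analyser (S_x): P(|-x⟩) = |⟨-x|ψ⟩|² = 9/58.
After stage 1 the state is |-x⟩; P(|+y⟩) = |⟨+y|-x⟩|² = 1/2.
After stage 2 the state is |+y⟩; P(|+z⟩) = |⟨+z|+y⟩|² = 1/2.
Joint probability = 9/58 × 1/2 × 1/2 = 0.0388.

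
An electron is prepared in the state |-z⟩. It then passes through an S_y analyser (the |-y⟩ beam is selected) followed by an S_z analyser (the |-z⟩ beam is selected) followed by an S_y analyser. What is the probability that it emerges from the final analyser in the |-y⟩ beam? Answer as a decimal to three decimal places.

0.125

First analyser (S_y): from |-z⟩, P(|-y⟩) = 1/2.
After stage 1 the state is |-y⟩; P(|-z⟩) = |⟨-z|-y⟩|² = 1/2.
After stage 2 the state is |-z⟩; P(|-y⟩) = |⟨-y|-z⟩|² = 1/2.
Joint probability = 1/2 × 1/2 × 1/2 = 0.125.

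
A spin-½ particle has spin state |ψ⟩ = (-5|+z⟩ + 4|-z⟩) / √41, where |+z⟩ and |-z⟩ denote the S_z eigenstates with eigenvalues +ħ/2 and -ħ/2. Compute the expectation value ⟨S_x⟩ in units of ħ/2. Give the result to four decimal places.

-0.9756

⟨σ_x⟩ = 2 Re(a* b)/(|a|²+|b|²) with a = -5, b = 4.
a* b = -20, so ⟨σ_x⟩ = -40/41.
⟨S_x⟩ = (ħ/2)·⟨σ_x⟩.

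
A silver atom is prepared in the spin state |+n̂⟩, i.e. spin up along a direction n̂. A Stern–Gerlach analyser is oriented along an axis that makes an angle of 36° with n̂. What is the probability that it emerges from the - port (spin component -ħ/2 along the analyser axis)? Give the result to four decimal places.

0.0955

For spin-½, the probability of finding spin-up along an axis at angle θ to the initial spin direction is cos²(θ/2); spin-down is sin²(θ/2).
θ = 36°, so P = sin²(18°) ≈ 0.0955.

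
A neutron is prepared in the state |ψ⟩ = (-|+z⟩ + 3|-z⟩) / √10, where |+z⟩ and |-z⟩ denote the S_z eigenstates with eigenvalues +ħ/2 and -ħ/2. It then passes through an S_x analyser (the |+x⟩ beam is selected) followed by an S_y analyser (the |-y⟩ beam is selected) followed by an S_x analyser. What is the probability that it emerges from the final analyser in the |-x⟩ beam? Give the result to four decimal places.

First analyser (S_x): P(|+x⟩) = |⟨+x|ψ⟩|² = 4/20.
After stage 1 the state is |+x⟩; P(|-y⟩) = |⟨-y|+x⟩|² = 1/2.
After stage 2 the state is |-y⟩; P(|-x⟩) = |⟨-x|-y⟩|² = 1/2.
Joint probability = 4/20 × 1/2 × 1/2 = 0.0500.

0.0500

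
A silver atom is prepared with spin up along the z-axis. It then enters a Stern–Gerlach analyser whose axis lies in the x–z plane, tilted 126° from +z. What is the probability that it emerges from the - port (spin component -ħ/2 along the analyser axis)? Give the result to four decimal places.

For spin-½, the probability of finding spin-up along an axis at angle θ to the initial spin direction is cos²(θ/2); spin-down is sin²(θ/2).
θ = 126°, so P = sin²(63°) ≈ 0.7939.

0.7939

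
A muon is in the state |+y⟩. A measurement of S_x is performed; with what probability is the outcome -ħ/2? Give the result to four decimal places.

0.5000

In the S_z basis, |+y⟩ = (|↑⟩ + i|↓⟩)/√2 and |-x⟩ = (|↑⟩ - |↓⟩)/√2.
|⟨-x|+y⟩|² = 1/2.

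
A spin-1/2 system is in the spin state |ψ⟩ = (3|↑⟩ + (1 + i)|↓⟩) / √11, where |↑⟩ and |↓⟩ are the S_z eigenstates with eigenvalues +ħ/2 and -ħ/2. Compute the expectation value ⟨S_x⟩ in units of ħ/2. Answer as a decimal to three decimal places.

⟨σ_x⟩ = 2 Re(a* b)/(|a|²+|b|²) with a = 3, b = (1 + i).
a* b = (3 + 3i), so ⟨σ_x⟩ = 6/11.
⟨S_x⟩ = (ħ/2)·⟨σ_x⟩.

0.545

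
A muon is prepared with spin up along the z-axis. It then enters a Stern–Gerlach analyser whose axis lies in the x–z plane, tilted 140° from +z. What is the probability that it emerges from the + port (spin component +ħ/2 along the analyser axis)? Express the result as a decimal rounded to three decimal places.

0.117

For spin-½, the probability of finding spin-up along an axis at angle θ to the initial spin direction is cos²(θ/2); spin-down is sin²(θ/2).
θ = 140°, so P = cos²(70°) ≈ 0.117.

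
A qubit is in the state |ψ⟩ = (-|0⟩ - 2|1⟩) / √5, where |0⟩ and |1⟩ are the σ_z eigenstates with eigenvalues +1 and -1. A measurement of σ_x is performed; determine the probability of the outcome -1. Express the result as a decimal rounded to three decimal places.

|-x⟩ = (|0⟩ - |1⟩)/√2, so ⟨-x|ψ⟩ = (1) / (√2·√5).
P = |1|² / 10 = 1/10.

0.100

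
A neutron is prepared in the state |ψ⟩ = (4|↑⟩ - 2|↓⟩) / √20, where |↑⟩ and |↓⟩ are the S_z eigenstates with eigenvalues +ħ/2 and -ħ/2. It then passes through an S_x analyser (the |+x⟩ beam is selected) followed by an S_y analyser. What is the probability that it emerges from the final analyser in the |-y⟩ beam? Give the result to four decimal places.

0.0500

First analyser (S_x): P(|+x⟩) = |⟨+x|ψ⟩|² = 4/40.
After stage 1 the state is |+x⟩; P(|-y⟩) = |⟨-y|+x⟩|² = 1/2.
Joint probability = 4/40 × 1/2 = 0.0500.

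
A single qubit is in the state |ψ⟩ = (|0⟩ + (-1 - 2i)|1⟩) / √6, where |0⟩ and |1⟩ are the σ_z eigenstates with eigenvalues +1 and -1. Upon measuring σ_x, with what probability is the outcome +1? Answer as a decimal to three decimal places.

0.333

|+x⟩ = (|0⟩ + |1⟩)/√2, so ⟨+x|ψ⟩ = (-2i) / (√2·√6).
P = |-2i|² / 12 = 4/12.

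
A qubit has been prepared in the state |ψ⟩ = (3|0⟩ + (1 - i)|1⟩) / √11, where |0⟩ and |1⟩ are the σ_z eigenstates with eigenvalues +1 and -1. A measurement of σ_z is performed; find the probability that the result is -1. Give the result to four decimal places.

0.1818

The -1 outcome corresponds to |1⟩. Its amplitude in |ψ⟩ is (1 - i)/√11.
P = |1 - i|² / 11 = 2/11.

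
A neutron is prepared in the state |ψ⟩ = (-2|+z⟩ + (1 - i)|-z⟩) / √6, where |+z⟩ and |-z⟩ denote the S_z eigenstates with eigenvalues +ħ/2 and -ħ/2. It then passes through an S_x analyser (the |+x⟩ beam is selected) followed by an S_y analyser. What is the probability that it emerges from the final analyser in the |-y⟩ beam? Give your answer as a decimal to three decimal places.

0.083

First analyser (S_x): P(|+x⟩) = |⟨+x|ψ⟩|² = 2/12.
After stage 1 the state is |+x⟩; P(|-y⟩) = |⟨-y|+x⟩|² = 1/2.
Joint probability = 2/12 × 1/2 = 0.083.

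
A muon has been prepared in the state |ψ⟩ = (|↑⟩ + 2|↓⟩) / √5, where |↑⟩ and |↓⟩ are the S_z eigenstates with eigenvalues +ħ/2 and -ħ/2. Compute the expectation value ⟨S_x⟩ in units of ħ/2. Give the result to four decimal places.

0.8000

⟨σ_x⟩ = 2 Re(a* b)/(|a|²+|b|²) with a = 1, b = 2.
a* b = 2, so ⟨σ_x⟩ = 4/5.
⟨S_x⟩ = (ħ/2)·⟨σ_x⟩.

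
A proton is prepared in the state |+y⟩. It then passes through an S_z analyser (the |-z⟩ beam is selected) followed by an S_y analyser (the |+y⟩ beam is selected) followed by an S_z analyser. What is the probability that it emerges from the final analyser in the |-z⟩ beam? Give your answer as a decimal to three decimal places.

0.125

First analyser (S_z): from |+y⟩, P(|-z⟩) = 1/2.
After stage 1 the state is |-z⟩; P(|+y⟩) = |⟨+y|-z⟩|² = 1/2.
After stage 2 the state is |+y⟩; P(|-z⟩) = |⟨-z|+y⟩|² = 1/2.
Joint probability = 1/2 × 1/2 × 1/2 = 0.125.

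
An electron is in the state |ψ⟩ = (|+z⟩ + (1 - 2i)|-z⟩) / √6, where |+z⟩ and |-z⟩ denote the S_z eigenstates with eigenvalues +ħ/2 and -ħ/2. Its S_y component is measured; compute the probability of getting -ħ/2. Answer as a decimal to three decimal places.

|-y⟩ = (|+z⟩ - i|-z⟩)/√2, so ⟨-y|ψ⟩ = (3 + i) / (√2·√6).
P = |3 + i|² / 12 = 10/12.

0.833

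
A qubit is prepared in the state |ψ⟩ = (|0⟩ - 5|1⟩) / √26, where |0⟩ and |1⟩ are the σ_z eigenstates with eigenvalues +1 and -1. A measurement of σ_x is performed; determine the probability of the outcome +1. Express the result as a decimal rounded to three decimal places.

|+x⟩ = (|0⟩ + |1⟩)/√2, so ⟨+x|ψ⟩ = (-4) / (√2·√26).
P = |-4|² / 52 = 16/52.

0.308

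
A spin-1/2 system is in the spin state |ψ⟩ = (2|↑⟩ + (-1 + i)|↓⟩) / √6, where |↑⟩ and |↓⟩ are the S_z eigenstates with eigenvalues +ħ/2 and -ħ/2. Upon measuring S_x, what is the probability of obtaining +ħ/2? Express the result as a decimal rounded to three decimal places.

|+x⟩ = (|↑⟩ + |↓⟩)/√2, so ⟨+x|ψ⟩ = (1 + i) / (√2·√6).
P = |1 + i|² / 12 = 2/12.

0.167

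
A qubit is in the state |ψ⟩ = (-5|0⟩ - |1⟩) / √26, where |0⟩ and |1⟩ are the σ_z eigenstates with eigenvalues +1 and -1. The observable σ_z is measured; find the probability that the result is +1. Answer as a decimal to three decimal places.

The +1 outcome corresponds to |0⟩. Its amplitude in |ψ⟩ is -5/√26.
P = |-5|² / 26 = 25/26.

0.962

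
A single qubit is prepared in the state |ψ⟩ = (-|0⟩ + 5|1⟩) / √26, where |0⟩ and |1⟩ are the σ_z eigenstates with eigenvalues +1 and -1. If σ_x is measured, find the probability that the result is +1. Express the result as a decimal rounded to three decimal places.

0.308

|+x⟩ = (|0⟩ + |1⟩)/√2, so ⟨+x|ψ⟩ = (4) / (√2·√26).
P = |4|² / 52 = 16/52.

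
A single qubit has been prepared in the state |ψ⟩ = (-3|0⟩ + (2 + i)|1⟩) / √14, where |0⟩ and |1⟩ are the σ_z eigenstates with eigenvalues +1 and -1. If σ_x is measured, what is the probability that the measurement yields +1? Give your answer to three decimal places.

|+x⟩ = (|0⟩ + |1⟩)/√2, so ⟨+x|ψ⟩ = (-1 + i) / (√2·√14).
P = |-1 + i|² / 28 = 2/28.

0.071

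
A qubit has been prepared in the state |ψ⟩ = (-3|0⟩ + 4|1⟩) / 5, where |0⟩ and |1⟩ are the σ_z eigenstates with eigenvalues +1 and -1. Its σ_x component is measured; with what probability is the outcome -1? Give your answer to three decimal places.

|-x⟩ = (|0⟩ - |1⟩)/√2, so ⟨-x|ψ⟩ = (-7) / (√2·5).
P = |-7|² / 50 = 49/50.

0.980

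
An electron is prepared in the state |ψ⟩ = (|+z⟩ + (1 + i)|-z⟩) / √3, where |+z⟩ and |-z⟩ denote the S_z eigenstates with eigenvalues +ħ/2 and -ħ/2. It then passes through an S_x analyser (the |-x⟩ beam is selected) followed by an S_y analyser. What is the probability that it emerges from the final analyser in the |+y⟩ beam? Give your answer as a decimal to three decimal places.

First analyser (S_x): P(|-x⟩) = |⟨-x|ψ⟩|² = 1/6.
After stage 1 the state is |-x⟩; P(|+y⟩) = |⟨+y|-x⟩|² = 1/2.
Joint probability = 1/6 × 1/2 = 0.083.

0.083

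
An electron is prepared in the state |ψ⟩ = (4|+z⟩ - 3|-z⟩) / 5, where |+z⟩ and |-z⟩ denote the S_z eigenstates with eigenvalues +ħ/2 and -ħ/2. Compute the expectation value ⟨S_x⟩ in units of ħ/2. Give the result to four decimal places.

-0.9600

⟨σ_x⟩ = 2 Re(a* b)/(|a|²+|b|²) with a = 4, b = -3.
a* b = -12, so ⟨σ_x⟩ = -24/25.
⟨S_x⟩ = (ħ/2)·⟨σ_x⟩.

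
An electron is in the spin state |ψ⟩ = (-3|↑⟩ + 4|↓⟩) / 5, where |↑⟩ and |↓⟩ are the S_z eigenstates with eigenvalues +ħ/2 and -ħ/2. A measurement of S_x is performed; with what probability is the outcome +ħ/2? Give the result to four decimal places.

0.0200

|+x⟩ = (|↑⟩ + |↓⟩)/√2, so ⟨+x|ψ⟩ = (1) / (√2·5).
P = |1|² / 50 = 1/50.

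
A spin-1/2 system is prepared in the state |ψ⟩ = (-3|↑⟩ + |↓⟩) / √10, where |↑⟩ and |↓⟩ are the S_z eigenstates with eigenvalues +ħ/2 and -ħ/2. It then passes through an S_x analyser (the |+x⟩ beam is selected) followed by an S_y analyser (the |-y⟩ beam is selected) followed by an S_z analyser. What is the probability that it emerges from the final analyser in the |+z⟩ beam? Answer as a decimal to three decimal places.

0.050

First analyser (S_x): P(|+x⟩) = |⟨+x|ψ⟩|² = 4/20.
After stage 1 the state is |+x⟩; P(|-y⟩) = |⟨-y|+x⟩|² = 1/2.
After stage 2 the state is |-y⟩; P(|+z⟩) = |⟨+z|-y⟩|² = 1/2.
Joint probability = 4/20 × 1/2 × 1/2 = 0.050.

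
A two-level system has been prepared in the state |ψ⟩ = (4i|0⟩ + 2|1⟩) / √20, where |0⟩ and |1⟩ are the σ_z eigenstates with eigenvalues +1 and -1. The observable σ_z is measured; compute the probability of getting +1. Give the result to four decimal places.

The +1 outcome corresponds to |0⟩. Its amplitude in |ψ⟩ is 4i/√20.
P = |4i|² / 20 = 16/20.

0.8000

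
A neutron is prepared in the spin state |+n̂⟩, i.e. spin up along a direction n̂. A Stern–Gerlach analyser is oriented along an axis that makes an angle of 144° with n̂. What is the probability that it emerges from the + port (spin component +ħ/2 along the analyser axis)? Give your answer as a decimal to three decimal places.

0.095

For spin-½, the probability of finding spin-up along an axis at angle θ to the initial spin direction is cos²(θ/2); spin-down is sin²(θ/2).
θ = 144°, so P = cos²(72°) ≈ 0.095.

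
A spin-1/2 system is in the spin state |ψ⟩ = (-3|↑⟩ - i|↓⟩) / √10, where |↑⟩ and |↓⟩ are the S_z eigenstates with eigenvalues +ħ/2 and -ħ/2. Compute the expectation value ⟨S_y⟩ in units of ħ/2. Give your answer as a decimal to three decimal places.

0.600

⟨σ_y⟩ = 2 Im(a* b)/(|a|²+|b|²) with a = -3, b = -i.
a* b = 3i, so ⟨σ_y⟩ = 6/10.
⟨S_y⟩ = (ħ/2)·⟨σ_y⟩.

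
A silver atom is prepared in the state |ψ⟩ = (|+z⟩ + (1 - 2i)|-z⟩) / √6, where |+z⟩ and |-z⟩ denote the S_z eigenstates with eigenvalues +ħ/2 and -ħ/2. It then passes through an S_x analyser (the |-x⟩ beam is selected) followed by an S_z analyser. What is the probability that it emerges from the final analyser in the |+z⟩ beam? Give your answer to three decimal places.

First analyser (S_x): P(|-x⟩) = |⟨-x|ψ⟩|² = 4/12.
After stage 1 the state is |-x⟩; P(|+z⟩) = |⟨+z|-x⟩|² = 1/2.
Joint probability = 4/12 × 1/2 = 0.167.

0.167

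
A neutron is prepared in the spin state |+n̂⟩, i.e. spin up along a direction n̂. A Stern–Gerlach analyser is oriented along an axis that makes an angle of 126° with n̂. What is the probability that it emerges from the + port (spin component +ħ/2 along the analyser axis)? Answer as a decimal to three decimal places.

For spin-½, the probability of finding spin-up along an axis at angle θ to the initial spin direction is cos²(θ/2); spin-down is sin²(θ/2).
θ = 126°, so P = cos²(63°) ≈ 0.206.

0.206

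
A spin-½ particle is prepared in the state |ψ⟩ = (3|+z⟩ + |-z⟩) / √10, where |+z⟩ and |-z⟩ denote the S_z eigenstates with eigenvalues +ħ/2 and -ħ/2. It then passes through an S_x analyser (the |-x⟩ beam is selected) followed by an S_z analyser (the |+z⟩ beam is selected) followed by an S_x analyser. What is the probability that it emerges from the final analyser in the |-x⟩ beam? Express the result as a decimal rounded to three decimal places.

0.050

First analyser (S_x): P(|-x⟩) = |⟨-x|ψ⟩|² = 4/20.
After stage 1 the state is |-x⟩; P(|+z⟩) = |⟨+z|-x⟩|² = 1/2.
After stage 2 the state is |+z⟩; P(|-x⟩) = |⟨-x|+z⟩|² = 1/2.
Joint probability = 4/20 × 1/2 × 1/2 = 0.050.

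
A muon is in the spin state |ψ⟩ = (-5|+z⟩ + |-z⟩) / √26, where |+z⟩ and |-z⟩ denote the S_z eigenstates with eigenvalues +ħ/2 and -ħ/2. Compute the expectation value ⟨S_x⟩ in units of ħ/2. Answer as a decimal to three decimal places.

-0.385

⟨σ_x⟩ = 2 Re(a* b)/(|a|²+|b|²) with a = -5, b = 1.
a* b = -5, so ⟨σ_x⟩ = -10/26.
⟨S_x⟩ = (ħ/2)·⟨σ_x⟩.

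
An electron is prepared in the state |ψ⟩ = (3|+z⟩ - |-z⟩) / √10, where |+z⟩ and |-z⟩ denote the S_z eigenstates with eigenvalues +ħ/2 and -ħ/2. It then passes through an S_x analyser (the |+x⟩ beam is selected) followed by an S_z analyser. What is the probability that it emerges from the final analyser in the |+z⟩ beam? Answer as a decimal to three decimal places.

0.100

First analyser (S_x): P(|+x⟩) = |⟨+x|ψ⟩|² = 4/20.
After stage 1 the state is |+x⟩; P(|+z⟩) = |⟨+z|+x⟩|² = 1/2.
Joint probability = 4/20 × 1/2 = 0.100.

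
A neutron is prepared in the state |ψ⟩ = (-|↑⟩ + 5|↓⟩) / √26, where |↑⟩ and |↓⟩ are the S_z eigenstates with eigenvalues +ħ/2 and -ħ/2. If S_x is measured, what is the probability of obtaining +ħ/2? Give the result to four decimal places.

0.3077

|+x⟩ = (|↑⟩ + |↓⟩)/√2, so ⟨+x|ψ⟩ = (4) / (√2·√26).
P = |4|² / 52 = 16/52.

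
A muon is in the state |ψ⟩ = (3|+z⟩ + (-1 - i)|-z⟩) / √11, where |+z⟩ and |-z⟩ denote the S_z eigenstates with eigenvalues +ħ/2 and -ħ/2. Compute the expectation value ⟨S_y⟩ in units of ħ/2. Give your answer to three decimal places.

-0.545

⟨σ_y⟩ = 2 Im(a* b)/(|a|²+|b|²) with a = 3, b = (-1 - i).
a* b = (-3 - 3i), so ⟨σ_y⟩ = -6/11.
⟨S_y⟩ = (ħ/2)·⟨σ_y⟩.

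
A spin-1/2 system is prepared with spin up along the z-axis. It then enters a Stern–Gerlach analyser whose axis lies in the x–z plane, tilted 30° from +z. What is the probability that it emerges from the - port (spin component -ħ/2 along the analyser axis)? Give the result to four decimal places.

0.0670

For spin-½, the probability of finding spin-up along an axis at angle θ to the initial spin direction is cos²(θ/2); spin-down is sin²(θ/2).
θ = 30°, so P = sin²(15°) ≈ 0.0670.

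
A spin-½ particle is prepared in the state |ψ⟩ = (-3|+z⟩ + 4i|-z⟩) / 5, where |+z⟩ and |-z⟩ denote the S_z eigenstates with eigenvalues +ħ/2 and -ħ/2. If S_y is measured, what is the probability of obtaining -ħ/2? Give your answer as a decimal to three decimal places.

0.980

|-y⟩ = (|+z⟩ - i|-z⟩)/√2, so ⟨-y|ψ⟩ = (-7) / (√2·5).
P = |-7|² / 50 = 49/50.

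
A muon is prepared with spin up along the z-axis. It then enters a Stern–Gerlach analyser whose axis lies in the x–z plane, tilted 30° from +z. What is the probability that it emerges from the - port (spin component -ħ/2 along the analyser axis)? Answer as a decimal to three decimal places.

For spin-½, the probability of finding spin-up along an axis at angle θ to the initial spin direction is cos²(θ/2); spin-down is sin²(θ/2).
θ = 30°, so P = sin²(15°) ≈ 0.067.

0.067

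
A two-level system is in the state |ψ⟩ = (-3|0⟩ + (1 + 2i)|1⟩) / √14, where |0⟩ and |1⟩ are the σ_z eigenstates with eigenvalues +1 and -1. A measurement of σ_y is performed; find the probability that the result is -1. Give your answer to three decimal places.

|-y⟩ = (|0⟩ - i|1⟩)/√2, so ⟨-y|ψ⟩ = (-5 + i) / (√2·√14).
P = |-5 + i|² / 28 = 26/28.

0.929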